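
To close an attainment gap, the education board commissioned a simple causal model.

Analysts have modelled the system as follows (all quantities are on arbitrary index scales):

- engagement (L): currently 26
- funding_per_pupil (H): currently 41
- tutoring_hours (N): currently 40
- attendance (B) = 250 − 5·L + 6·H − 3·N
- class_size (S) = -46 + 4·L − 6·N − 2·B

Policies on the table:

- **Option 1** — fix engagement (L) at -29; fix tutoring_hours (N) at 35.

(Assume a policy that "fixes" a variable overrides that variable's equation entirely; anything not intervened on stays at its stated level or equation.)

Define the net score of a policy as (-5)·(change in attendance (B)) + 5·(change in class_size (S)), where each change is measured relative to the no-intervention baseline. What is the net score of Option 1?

-5300

Baseline:
  L = 26
  H = 41
  N = 40
  B = 250 − 5·26 + 6·41 − 3·40 = 246
  S = -46 + 4·26 − 6·40 − 2·246 = -674
Option 1 (L := -29, N := 35):
  L = -29
  H = 41
  N = 35
  B = 250 − 5·(-29) + 6·41 − 3·35 = 536
  S = -46 + 4·(-29) − 6·35 − 2·536 = -1444
ΔB = 536 − 246 = 290; ΔS = -1444 − (-674) = -770
Score = (-5)·290 + 5·(-770) = -5300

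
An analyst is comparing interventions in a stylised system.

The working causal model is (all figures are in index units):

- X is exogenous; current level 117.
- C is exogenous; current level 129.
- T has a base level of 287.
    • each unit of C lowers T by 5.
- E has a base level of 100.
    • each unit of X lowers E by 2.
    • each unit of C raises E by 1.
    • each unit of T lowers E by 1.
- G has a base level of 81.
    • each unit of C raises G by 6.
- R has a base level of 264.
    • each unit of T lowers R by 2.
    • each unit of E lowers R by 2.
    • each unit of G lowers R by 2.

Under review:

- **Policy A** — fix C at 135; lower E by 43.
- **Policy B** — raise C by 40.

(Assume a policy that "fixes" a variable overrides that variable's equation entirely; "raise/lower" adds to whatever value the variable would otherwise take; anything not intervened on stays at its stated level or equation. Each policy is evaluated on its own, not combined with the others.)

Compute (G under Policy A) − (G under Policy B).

-204

Policy A (C := 135, E − 43):
  C = 135
  G = 81 + 6·135 = 891
Policy B (C + 40):
  C = 129 + 40 = 169
  G = 81 + 6·169 = 1095
G: 891 − 1095 = -204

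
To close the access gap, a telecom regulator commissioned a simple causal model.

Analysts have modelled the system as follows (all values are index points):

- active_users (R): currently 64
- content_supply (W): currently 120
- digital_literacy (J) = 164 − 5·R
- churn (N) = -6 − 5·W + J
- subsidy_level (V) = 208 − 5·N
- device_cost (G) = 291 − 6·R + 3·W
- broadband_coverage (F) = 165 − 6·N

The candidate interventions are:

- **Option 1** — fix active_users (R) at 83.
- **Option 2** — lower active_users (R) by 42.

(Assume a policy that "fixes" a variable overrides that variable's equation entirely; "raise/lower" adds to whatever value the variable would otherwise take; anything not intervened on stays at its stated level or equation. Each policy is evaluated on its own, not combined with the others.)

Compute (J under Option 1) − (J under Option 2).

Option 1 (R := 83):
  R = 83
  J = 164 − 5·83 = -251
Option 2 (R − 42):
  R = 64 − 42 = 22
  J = 164 − 5·22 = 54
J: -251 − 54 = -305

-305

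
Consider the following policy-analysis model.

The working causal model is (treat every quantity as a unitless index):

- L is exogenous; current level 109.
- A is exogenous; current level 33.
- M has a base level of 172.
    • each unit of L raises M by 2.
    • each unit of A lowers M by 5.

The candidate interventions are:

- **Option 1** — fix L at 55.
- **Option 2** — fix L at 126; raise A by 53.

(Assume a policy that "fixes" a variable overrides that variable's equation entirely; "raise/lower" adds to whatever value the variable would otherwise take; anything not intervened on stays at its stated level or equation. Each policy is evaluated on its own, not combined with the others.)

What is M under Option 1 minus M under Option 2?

123

Option 1 (L := 55):
  L = 55
  A = 33
  M = 172 + 2·55 − 5·33 = 117
Option 2 (L := 126, A + 53):
  L = 126
  A = 33 + 53 = 86
  M = 172 + 2·126 − 5·86 = -6
M: 117 − (-6) = 123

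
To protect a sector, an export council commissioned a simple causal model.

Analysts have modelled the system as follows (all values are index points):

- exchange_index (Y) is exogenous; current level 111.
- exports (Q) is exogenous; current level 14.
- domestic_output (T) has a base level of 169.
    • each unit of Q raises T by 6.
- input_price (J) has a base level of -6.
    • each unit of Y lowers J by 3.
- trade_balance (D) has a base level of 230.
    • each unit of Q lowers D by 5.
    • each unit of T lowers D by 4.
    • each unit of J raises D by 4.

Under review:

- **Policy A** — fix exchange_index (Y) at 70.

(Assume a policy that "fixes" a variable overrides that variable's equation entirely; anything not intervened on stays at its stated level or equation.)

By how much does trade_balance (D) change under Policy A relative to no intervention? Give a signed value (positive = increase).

492

Baseline:
  Y = 111
  Q = 14
  T = 169 + 6·14 = 253
  J = -6 − 3·111 = -339
  D = 230 − 5·14 − 4·253 + 4·(-339) = -2208
Policy A (Y := 70):
  Y = 70
  Q = 14
  T = 169 + 6·14 = 253
  J = -6 − 3·70 = -216
  D = 230 − 5·14 − 4·253 + 4·(-216) = -1716
Change in D: -1716 − (-2208) = 492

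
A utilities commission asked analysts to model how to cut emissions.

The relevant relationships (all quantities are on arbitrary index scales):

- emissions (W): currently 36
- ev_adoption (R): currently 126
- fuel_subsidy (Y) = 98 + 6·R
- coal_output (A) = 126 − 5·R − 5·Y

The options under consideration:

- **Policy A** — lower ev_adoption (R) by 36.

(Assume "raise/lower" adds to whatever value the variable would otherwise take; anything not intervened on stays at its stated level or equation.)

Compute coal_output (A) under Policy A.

Policy A (R − 36):
  R = 126 − 36 = 90
  Y = 98 + 6·90 = 638
  A = 126 − 5·90 − 5·638 = -3514

-3514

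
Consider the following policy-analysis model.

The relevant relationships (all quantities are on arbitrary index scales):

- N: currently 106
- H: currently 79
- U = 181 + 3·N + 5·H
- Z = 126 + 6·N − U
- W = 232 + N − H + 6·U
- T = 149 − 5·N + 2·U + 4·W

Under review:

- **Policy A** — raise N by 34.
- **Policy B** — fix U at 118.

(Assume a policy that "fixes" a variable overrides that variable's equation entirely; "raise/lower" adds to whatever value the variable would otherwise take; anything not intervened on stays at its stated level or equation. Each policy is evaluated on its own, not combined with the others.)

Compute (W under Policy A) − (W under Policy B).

5302

Policy A (N + 34):
  N = 106 + 34 = 140
  H = 79
  U = 181 + 3·140 + 5·79 = 996
  W = 232 + 140 − 79 + 6·996 = 6269
Policy B (U := 118):
  N = 106
  H = 79
  U = 118
  W = 232 + 106 − 79 + 6·118 = 967
W: 6269 − 967 = 5302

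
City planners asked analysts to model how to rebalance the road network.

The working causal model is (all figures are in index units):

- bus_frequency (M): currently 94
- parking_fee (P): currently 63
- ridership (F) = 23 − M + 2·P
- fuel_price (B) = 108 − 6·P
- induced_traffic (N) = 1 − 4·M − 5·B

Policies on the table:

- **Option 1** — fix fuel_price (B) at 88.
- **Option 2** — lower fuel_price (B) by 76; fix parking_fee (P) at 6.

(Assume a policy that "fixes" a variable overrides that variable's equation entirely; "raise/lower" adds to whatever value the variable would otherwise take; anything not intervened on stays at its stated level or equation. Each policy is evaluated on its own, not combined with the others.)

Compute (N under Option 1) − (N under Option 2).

-460

Option 1 (B := 88):
  M = 94
  P = 63
  B = 88
  N = 1 − 4·94 − 5·88 = -815
Option 2 (B − 76, P := 6):
  M = 94
  P = 6
  B = 108 − 6·6 (−76 from intervention) = -4
  N = 1 − 4·94 − 5·(-4) = -355
N: -815 − (-355) = -460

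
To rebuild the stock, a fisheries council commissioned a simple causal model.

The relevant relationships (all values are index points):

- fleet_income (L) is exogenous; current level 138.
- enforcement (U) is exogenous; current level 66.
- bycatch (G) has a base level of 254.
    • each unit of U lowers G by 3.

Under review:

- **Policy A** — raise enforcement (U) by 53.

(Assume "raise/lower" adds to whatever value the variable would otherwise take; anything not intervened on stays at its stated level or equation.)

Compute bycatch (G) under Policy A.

-103

Policy A (U + 53):
  U = 66 + 53 = 119
  G = 254 − 3·119 = -103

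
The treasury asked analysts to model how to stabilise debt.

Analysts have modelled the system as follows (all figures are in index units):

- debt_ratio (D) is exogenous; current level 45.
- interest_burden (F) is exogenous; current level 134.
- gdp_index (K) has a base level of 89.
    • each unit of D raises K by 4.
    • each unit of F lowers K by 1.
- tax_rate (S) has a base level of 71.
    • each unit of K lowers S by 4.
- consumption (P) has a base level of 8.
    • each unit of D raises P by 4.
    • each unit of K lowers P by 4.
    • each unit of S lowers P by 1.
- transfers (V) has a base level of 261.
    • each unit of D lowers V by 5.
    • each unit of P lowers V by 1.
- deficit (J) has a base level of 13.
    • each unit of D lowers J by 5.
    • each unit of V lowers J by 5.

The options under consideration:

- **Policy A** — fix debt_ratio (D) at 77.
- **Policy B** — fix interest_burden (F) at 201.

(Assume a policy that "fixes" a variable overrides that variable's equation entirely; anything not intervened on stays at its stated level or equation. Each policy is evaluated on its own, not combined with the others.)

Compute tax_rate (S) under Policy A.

Policy A (D := 77):
  D = 77
  F = 134
  K = 89 + 4·77 − 134 = 263
  S = 71 − 4·263 = -981

-981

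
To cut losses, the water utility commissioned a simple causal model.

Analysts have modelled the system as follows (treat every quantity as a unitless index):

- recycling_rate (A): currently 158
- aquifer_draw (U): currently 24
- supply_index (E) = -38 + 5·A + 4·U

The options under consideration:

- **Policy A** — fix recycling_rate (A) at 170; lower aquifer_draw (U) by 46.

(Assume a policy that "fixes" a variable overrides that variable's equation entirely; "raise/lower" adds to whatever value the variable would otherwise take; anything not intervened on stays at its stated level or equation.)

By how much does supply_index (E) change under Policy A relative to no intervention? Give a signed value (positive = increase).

-124

Baseline:
  A = 158
  U = 24
  E = -38 + 5·158 + 4·24 = 848
Policy A (A := 170, U − 46):
  A = 170
  U = 24 − 46 = -22
  E = -38 + 5·170 + 4·(-22) = 724
Change in E: 724 − 848 = -124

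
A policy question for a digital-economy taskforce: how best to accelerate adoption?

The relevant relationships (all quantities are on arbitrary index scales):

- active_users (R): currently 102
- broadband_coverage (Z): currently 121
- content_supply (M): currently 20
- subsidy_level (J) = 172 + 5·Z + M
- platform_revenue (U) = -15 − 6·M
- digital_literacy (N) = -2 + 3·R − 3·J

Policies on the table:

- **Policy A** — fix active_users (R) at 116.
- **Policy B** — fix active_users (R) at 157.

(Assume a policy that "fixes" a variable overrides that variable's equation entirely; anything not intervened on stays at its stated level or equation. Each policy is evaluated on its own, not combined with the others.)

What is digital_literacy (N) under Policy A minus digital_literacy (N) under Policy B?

-123

Policy A (R := 116):
  R = 116
  Z = 121
  M = 20
  J = 172 + 5·121 + 20 = 797
  N = -2 + 3·116 − 3·797 = -2045
Policy B (R := 157):
  R = 157
  Z = 121
  M = 20
  J = 172 + 5·121 + 20 = 797
  N = -2 + 3·157 − 3·797 = -1922
N: -2045 − (-1922) = -123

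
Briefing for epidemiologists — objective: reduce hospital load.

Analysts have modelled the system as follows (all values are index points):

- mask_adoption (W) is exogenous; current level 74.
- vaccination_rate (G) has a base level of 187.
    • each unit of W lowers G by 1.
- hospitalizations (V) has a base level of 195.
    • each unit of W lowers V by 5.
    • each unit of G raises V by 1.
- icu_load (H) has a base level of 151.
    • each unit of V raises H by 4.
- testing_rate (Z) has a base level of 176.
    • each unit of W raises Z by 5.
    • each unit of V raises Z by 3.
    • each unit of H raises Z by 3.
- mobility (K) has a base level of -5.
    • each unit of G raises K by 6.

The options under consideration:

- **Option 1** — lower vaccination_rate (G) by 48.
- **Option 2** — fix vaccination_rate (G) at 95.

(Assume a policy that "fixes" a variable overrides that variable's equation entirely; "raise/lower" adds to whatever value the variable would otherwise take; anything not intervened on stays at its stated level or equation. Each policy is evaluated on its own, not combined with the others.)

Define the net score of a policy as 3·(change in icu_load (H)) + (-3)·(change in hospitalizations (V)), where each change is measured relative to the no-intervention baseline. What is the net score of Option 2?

Baseline:
  W = 74
  G = 187 − 74 = 113
  V = 195 − 5·74 + 113 = -62
  H = 151 + 4·(-62) = -97
Option 2 (G := 95):
  W = 74
  G = 95
  V = 195 − 5·74 + 95 = -80
  H = 151 + 4·(-80) = -169
ΔH = -169 − (-97) = -72; ΔV = -80 − (-62) = -18
Score = 3·(-72) + (-3)·(-18) = -162

-162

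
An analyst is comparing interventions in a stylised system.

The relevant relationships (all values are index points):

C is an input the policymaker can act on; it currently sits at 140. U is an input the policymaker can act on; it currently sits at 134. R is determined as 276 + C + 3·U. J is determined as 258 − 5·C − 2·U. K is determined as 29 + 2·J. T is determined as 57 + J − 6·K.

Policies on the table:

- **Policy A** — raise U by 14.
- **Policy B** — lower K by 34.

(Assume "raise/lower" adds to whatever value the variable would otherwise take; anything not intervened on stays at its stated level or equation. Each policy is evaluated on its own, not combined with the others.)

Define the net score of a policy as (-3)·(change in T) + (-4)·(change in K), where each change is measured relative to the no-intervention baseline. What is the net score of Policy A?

Baseline:
  C = 140
  U = 134
  J = 258 − 5·140 − 2·134 = -710
  K = 29 + 2·(-710) = -1391
  T = 57 + (-710) − 6·(-1391) = 7693
Policy A (U + 14):
  C = 140
  U = 134 + 14 = 148
  J = 258 − 5·140 − 2·148 = -738
  K = 29 + 2·(-738) = -1447
  T = 57 + (-738) − 6·(-1447) = 8001
ΔT = 8001 − 7693 = 308; ΔK = -1447 − (-1391) = -56
Score = (-3)·308 + (-4)·(-56) = -700

-700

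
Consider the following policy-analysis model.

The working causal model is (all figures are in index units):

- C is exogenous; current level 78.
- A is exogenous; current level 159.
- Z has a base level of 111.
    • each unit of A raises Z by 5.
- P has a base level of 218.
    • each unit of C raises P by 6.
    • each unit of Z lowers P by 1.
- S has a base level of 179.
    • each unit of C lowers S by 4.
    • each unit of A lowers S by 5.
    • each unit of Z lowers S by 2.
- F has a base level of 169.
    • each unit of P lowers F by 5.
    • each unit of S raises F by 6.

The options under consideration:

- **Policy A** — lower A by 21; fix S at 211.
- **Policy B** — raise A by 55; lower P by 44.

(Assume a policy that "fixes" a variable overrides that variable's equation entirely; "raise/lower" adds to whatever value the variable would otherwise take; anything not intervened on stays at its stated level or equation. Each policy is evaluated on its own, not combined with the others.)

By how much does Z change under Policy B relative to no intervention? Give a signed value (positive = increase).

Baseline:
  A = 159
  Z = 111 + 5·159 = 906
Policy B (A + 55, P − 44):
  A = 159 + 55 = 214
  Z = 111 + 5·214 = 1181
Change in Z: 1181 − 906 = 275

275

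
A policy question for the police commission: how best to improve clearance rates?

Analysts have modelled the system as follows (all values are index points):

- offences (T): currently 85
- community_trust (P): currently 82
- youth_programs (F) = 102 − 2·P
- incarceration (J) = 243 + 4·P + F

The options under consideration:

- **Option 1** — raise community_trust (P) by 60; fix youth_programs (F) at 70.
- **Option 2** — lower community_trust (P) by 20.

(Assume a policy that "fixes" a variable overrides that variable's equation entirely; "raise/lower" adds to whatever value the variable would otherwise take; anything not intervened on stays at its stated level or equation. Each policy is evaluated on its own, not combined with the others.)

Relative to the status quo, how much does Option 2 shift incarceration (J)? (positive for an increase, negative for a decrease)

Baseline:
  P = 82
  F = 102 − 2·82 = -62
  J = 243 + 4·82 + (-62) = 509
Option 2 (P − 20):
  P = 82 − 20 = 62
  F = 102 − 2·62 = -22
  J = 243 + 4·62 + (-22) = 469
Change in J: 469 − 509 = -40

-40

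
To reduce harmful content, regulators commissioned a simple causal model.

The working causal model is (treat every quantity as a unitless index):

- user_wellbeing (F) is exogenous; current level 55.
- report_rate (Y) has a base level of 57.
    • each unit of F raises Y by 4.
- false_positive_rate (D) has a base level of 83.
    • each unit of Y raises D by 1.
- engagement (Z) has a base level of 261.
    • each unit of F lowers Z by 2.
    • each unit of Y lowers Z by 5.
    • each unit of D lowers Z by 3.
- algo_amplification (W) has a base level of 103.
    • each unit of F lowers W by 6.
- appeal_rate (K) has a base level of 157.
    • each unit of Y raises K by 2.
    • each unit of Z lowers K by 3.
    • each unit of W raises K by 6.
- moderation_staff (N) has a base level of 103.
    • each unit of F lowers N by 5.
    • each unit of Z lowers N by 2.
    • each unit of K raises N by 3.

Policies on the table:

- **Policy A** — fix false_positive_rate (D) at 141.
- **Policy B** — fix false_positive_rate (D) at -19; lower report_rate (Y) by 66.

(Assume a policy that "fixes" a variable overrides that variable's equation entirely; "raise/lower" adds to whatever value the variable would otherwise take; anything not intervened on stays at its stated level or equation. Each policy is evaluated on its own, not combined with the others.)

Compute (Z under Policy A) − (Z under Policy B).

Policy A (D := 141):
  F = 55
  Y = 57 + 4·55 = 277
  D = 141
  Z = 261 − 2·55 − 5·277 − 3·141 = -1657
Policy B (D := -19, Y − 66):
  F = 55
  Y = 57 + 4·55 (−66 from intervention) = 211
  D = -19
  Z = 261 − 2·55 − 5·211 − 3·(-19) = -847
Z: -1657 − (-847) = -810

-810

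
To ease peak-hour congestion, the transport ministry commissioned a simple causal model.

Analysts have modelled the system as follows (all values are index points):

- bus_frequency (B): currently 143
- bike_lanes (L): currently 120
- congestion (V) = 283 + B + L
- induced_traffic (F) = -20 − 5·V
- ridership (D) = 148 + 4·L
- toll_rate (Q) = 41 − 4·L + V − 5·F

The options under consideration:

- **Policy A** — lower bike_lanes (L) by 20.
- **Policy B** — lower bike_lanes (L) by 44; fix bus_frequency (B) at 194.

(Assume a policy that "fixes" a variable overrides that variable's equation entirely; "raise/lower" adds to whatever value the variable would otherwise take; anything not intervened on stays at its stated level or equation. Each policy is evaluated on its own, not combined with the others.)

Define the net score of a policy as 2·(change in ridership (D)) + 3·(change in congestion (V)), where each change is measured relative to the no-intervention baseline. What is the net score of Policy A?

-220

Baseline:
  B = 143
  L = 120
  V = 283 + 143 + 120 = 546
  D = 148 + 4·120 = 628
Policy A (L − 20):
  B = 143
  L = 120 − 20 = 100
  V = 283 + 143 + 100 = 526
  D = 148 + 4·100 = 548
ΔD = 548 − 628 = -80; ΔV = 526 − 546 = -20
Score = 2·(-80) + 3·(-20) = -220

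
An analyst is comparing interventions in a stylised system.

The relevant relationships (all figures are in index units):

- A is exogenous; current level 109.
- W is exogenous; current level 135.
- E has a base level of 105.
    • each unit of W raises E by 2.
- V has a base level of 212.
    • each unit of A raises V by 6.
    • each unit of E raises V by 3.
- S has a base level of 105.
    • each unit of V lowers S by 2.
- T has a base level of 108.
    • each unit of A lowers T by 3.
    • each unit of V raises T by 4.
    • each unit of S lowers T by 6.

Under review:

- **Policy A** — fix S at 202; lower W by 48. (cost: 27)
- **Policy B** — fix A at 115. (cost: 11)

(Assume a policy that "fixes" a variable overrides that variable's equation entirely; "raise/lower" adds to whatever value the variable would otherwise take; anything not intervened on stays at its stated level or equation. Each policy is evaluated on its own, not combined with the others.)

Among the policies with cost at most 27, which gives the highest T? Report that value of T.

Policy A (S := 202, W − 48):
  A = 109
  W = 135 − 48 = 87
  E = 105 + 2·87 = 279
  V = 212 + 6·109 + 3·279 = 1703
  S = 202
  T = 108 − 3·109 + 4·1703 − 6·202 = 5381
Policy B (A := 115):
  A = 115
  W = 135
  E = 105 + 2·135 = 375
  V = 212 + 6·115 + 3·375 = 2027
  S = 105 − 2·2027 = -3949
  T = 108 − 3·115 + 4·2027 − 6·(-3949) = 31565
Comparing — Policy A: T=5381, Policy B: T=31565. Highest is 31565 (Policy B).

31565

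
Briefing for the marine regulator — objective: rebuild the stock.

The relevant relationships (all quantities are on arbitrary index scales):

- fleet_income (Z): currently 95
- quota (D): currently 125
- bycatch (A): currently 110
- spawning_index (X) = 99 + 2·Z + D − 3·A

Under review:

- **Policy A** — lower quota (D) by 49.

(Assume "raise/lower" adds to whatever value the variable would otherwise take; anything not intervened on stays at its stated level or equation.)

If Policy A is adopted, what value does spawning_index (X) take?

35

Policy A (D − 49):
  Z = 95
  D = 125 − 49 = 76
  A = 110
  X = 99 + 2·95 + 76 − 3·110 = 35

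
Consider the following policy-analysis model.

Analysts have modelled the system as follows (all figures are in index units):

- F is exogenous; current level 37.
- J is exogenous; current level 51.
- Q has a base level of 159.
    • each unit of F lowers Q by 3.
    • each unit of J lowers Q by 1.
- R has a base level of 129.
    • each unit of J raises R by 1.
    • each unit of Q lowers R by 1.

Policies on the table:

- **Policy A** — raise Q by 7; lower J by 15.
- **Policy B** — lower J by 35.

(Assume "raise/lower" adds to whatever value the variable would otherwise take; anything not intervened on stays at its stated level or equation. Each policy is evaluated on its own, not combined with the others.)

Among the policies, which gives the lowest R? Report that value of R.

Policy A (Q + 7, J − 15):
  F = 37
  J = 51 − 15 = 36
  Q = 159 − 3·37 − 36 (+7 from intervention) = 19
  R = 129 + 36 − 19 = 146
Policy B (J − 35):
  F = 37
  J = 51 − 35 = 16
  Q = 159 − 3·37 − 16 = 32
  R = 129 + 16 − 32 = 113
Comparing — Policy A: R=146, Policy B: R=113. Lowest is 113 (Policy B).

113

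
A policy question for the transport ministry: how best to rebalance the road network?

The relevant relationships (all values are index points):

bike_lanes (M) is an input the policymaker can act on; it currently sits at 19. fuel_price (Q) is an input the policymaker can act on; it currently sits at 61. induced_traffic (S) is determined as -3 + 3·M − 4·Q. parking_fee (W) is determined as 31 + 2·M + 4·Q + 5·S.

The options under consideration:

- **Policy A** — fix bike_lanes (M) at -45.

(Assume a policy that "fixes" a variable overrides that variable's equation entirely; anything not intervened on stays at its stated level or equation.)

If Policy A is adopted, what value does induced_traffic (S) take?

Policy A (M := -45):
  M = -45
  Q = 61
  S = -3 + 3·(-45) − 4·61 = -382

-382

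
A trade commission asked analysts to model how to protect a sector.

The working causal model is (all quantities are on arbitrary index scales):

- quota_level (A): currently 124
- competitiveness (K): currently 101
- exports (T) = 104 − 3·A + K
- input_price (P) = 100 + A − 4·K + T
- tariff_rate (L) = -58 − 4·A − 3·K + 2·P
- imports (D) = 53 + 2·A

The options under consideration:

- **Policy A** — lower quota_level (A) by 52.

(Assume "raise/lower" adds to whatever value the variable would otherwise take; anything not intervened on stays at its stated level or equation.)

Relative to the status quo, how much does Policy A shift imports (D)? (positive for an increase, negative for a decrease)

Baseline:
  A = 124
  D = 53 + 2·124 = 301
Policy A (A − 52):
  A = 124 − 52 = 72
  D = 53 + 2·72 = 197
Change in D: 197 − 301 = -104

-104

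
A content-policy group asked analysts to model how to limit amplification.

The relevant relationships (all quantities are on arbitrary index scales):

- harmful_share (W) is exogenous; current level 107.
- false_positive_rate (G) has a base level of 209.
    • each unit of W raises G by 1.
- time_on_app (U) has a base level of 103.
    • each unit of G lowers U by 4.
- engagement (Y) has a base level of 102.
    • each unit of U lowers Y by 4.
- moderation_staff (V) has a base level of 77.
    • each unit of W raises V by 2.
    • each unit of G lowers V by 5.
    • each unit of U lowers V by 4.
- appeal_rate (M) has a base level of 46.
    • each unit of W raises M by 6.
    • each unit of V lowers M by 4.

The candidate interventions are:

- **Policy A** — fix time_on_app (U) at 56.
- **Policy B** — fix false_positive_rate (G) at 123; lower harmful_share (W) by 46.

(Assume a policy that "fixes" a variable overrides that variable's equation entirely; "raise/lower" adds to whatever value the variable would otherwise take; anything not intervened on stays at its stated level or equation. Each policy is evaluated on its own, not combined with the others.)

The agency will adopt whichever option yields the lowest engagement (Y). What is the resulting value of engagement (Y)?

Policy A (U := 56):
  W = 107
  G = 209 + 107 = 316
  U = 56
  Y = 102 − 4·56 = -122
Policy B (G := 123, W − 46):
  W = 107 − 46 = 61
  G = 123
  U = 103 − 4·123 = -389
  Y = 102 − 4·(-389) = 1658
Comparing — Policy A: Y=-122, Policy B: Y=1658. Lowest is -122 (Policy A).

-122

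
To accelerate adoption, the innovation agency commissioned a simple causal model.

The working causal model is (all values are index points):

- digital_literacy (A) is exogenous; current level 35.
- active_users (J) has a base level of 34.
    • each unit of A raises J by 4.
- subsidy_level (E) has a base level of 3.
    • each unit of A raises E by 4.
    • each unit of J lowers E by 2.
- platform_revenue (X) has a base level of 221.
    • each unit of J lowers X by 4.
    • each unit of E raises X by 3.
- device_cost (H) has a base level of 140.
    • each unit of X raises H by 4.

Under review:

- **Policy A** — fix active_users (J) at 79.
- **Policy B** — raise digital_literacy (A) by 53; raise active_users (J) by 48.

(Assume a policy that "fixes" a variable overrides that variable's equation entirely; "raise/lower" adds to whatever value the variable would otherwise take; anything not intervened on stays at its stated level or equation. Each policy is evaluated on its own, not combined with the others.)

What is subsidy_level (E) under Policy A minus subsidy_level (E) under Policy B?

Policy A (J := 79):
  A = 35
  J = 79
  E = 3 + 4·35 − 2·79 = -15
Policy B (A + 53, J + 48):
  A = 35 + 53 = 88
  J = 34 + 4·88 (+48 from intervention) = 434
  E = 3 + 4·88 − 2·434 = -513
E: -15 − (-513) = 498

498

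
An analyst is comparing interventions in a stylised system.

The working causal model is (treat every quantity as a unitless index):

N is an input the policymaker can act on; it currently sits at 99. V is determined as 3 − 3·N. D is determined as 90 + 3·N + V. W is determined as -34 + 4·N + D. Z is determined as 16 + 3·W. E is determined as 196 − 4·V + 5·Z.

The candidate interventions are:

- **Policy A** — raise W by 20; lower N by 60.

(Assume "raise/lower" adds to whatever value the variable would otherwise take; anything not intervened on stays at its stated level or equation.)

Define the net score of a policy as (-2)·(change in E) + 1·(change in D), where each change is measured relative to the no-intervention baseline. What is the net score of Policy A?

Baseline:
  N = 99
  V = 3 − 3·99 = -294
  D = 90 + 3·99 + (-294) = 93
  W = -34 + 4·99 + 93 = 455
  Z = 16 + 3·455 = 1381
  E = 196 − 4·(-294) + 5·1381 = 8277
Policy A (W + 20, N − 60):
  N = 99 − 60 = 39
  V = 3 − 3·39 = -114
  D = 90 + 3·39 + (-114) = 93
  W = -34 + 4·39 + 93 (+20 from intervention) = 235
  Z = 16 + 3·235 = 721
  E = 196 − 4·(-114) + 5·721 = 4257
ΔE = 4257 − 8277 = -4020; ΔD = 93 − 93 = 0
Score = (-2)·(-4020) + 1·0 = 8040

8040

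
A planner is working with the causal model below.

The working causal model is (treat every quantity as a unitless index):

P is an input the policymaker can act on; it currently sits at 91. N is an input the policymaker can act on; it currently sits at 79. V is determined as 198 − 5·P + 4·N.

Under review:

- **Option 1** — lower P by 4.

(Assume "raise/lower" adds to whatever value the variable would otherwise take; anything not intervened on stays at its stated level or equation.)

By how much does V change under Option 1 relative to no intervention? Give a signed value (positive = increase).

20

Baseline:
  P = 91
  N = 79
  V = 198 − 5·91 + 4·79 = 59
Option 1 (P − 4):
  P = 91 − 4 = 87
  N = 79
  V = 198 − 5·87 + 4·79 = 79
Change in V: 79 − 59 = 20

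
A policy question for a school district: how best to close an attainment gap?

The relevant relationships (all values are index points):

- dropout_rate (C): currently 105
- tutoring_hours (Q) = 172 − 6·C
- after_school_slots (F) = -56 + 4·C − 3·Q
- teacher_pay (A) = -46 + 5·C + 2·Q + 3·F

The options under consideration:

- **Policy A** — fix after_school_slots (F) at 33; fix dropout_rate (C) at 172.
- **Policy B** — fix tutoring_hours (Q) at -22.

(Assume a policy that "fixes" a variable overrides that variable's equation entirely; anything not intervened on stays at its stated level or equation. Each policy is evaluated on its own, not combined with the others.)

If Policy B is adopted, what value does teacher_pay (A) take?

Policy B (Q := -22):
  C = 105
  Q = -22
  F = -56 + 4·105 − 3·(-22) = 430
  A = -46 + 5·105 + 2·(-22) + 3·430 = 1725

1725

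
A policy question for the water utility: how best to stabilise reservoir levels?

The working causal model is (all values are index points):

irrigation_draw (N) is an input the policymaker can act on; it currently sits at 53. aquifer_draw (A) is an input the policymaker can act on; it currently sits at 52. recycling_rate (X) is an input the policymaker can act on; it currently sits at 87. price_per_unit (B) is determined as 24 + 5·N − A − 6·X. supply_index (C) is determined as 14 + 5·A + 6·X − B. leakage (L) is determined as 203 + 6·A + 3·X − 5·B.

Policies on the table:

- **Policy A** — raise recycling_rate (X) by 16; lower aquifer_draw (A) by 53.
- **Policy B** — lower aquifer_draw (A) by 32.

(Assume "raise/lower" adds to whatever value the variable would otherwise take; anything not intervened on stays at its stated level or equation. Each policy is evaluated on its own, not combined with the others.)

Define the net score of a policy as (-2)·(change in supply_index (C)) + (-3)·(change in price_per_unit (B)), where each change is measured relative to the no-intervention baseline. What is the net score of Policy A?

381

Baseline:
  N = 53
  A = 52
  X = 87
  B = 24 + 5·53 − 52 − 6·87 = -285
  C = 14 + 5·52 + 6·87 − (-285) = 1081
Policy A (X + 16, A − 53):
  N = 53
  A = 52 − 53 = -1
  X = 87 + 16 = 103
  B = 24 + 5·53 − (-1) − 6·103 = -328
  C = 14 + 5·(-1) + 6·103 − (-328) = 955
ΔC = 955 − 1081 = -126; ΔB = -328 − (-285) = -43
Score = (-2)·(-126) + (-3)·(-43) = 381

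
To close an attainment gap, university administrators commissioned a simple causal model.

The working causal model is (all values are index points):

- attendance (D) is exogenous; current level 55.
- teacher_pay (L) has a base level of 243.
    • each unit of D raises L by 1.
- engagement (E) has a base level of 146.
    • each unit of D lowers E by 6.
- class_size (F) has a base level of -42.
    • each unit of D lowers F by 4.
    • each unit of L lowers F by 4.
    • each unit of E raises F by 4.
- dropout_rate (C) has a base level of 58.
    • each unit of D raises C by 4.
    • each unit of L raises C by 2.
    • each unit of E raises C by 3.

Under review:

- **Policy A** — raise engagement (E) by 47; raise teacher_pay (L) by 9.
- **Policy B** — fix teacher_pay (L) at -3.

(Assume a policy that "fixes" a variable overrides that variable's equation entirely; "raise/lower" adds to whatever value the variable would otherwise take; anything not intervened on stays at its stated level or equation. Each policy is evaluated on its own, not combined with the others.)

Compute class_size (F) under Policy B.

Policy B (L := -3):
  D = 55
  L = -3
  E = 146 − 6·55 = -184
  F = -42 − 4·55 − 4·(-3) + 4·(-184) = -986

-986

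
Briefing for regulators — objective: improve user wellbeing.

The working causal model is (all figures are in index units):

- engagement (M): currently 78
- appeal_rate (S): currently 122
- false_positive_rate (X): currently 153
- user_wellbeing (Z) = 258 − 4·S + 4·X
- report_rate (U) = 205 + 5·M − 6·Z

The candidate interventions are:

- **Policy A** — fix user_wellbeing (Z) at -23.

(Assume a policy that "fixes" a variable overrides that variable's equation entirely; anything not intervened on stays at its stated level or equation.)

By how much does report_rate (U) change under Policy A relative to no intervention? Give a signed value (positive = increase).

Baseline:
  M = 78
  S = 122
  X = 153
  Z = 258 − 4·122 + 4·153 = 382
  U = 205 + 5·78 − 6·382 = -1697
Policy A (Z := -23):
  M = 78
  S = 122
  X = 153
  Z = -23
  U = 205 + 5·78 − 6·(-23) = 733
Change in U: 733 − (-1697) = 2430

2430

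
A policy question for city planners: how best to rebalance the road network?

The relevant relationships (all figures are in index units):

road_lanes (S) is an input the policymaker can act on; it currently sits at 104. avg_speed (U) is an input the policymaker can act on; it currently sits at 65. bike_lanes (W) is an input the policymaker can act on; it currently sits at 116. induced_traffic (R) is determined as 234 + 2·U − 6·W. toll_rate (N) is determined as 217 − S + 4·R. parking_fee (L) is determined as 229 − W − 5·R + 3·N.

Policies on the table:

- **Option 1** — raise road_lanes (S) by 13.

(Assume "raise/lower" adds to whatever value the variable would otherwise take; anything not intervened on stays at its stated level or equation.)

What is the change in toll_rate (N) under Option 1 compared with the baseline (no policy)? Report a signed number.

Baseline:
  S = 104
  U = 65
  W = 116
  R = 234 + 2·65 − 6·116 = -332
  N = 217 − 104 + 4·(-332) = -1215
Option 1 (S + 13):
  S = 104 + 13 = 117
  U = 65
  W = 116
  R = 234 + 2·65 − 6·116 = -332
  N = 217 − 117 + 4·(-332) = -1228
Change in N: -1228 − (-1215) = -13

-13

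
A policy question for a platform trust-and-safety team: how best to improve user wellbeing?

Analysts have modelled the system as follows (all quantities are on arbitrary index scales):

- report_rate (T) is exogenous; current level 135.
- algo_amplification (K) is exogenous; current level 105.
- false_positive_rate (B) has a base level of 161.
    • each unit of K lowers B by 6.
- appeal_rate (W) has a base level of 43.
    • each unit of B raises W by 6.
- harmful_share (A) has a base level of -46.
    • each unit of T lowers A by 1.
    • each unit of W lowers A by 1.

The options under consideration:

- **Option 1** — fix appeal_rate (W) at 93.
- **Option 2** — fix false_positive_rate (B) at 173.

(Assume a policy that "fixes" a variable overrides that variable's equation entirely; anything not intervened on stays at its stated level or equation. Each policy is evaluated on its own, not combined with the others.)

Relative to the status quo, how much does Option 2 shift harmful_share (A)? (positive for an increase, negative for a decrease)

Baseline:
  T = 135
  K = 105
  B = 161 − 6·105 = -469
  W = 43 + 6·(-469) = -2771
  A = -46 − 135 − (-2771) = 2590
Option 2 (B := 173):
  T = 135
  K = 105
  B = 173
  W = 43 + 6·173 = 1081
  A = -46 − 135 − 1081 = -1262
Change in A: -1262 − 2590 = -3852

-3852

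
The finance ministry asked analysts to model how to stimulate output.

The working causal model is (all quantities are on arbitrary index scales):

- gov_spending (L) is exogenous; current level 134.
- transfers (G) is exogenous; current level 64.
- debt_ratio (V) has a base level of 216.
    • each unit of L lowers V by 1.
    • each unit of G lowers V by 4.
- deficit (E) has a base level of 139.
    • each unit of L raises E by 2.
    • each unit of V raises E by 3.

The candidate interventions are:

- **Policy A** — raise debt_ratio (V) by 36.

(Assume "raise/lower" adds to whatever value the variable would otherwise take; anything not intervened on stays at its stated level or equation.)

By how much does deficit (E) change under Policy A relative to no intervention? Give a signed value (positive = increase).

Baseline:
  L = 134
  G = 64
  V = 216 − 134 − 4·64 = -174
  E = 139 + 2·134 + 3·(-174) = -115
Policy A (V + 36):
  L = 134
  G = 64
  V = 216 − 134 − 4·64 (+36 from intervention) = -138
  E = 139 + 2·134 + 3·(-138) = -7
Change in E: -7 − (-115) = 108

108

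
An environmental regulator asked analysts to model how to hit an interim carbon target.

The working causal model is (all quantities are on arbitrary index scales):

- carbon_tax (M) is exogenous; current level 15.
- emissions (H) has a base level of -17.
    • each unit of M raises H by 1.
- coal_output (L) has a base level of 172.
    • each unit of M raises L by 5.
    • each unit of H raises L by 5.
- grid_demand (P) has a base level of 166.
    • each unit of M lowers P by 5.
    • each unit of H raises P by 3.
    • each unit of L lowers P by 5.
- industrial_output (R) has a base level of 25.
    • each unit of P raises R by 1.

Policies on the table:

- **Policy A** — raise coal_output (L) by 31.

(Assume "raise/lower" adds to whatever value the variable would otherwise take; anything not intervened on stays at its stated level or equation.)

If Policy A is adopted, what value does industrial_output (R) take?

Policy A (L + 31):
  M = 15
  H = -17 + 15 = -2
  L = 172 + 5·15 + 5·(-2) (+31 from intervention) = 268
  P = 166 − 5·15 + 3·(-2) − 5·268 = -1255
  R = 25 + (-1255) = -1230

-1230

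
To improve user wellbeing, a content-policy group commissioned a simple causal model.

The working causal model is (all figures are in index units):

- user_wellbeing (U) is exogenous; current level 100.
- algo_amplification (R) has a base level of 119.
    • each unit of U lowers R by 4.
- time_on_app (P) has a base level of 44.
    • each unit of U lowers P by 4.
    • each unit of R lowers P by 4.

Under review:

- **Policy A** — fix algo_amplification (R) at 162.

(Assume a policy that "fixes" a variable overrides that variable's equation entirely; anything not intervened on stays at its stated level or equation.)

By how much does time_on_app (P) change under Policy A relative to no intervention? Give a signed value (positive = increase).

Baseline:
  U = 100
  R = 119 − 4·100 = -281
  P = 44 − 4·100 − 4·(-281) = 768
Policy A (R := 162):
  U = 100
  R = 162
  P = 44 − 4·100 − 4·162 = -1004
Change in P: -1004 − 768 = -1772

-1772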